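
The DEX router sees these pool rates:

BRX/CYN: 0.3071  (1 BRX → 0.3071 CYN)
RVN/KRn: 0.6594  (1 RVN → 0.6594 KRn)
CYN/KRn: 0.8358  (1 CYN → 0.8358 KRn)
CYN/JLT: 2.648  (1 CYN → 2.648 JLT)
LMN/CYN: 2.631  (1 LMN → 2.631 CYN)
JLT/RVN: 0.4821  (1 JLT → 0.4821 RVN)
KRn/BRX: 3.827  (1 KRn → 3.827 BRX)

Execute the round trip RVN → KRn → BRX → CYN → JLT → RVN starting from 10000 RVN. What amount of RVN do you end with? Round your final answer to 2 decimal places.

10000 RVN × 0.6594 = 6594 KRn
6594 KRn × 3.827 = 25235.238 BRX
25235.238 BRX × 0.3071 = 7749.7415898 CYN
7749.7415898 CYN × 2.648 = 20521.3157297904 JLT
20521.3157297904 JLT × 0.4821 = 9893.32631333195184 RVN

9893.33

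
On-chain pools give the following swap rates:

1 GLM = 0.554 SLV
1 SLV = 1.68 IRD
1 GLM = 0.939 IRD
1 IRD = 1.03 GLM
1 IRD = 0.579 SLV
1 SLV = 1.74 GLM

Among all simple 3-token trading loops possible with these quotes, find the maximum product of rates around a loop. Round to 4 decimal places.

0.9586

IRD→GLM→SLV→IRD: 1.03 × 0.554 × 1.68 = 0.95864
IRD→SLV→GLM→IRD: 0.579 × 1.74 × 0.939 = 0.94600
Maximum is IRD→GLM→SLV→IRD at 0.9586; no arbitrage — every cycle loses value.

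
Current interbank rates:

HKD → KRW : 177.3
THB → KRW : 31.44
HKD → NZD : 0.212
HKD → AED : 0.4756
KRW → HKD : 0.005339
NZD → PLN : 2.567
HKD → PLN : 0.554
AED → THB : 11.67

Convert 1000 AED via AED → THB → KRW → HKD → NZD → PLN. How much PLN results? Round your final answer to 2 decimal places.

1000 AED × 11.67 = 11670 THB
11670 THB × 31.44 = 366904.8 KRW
366904.8 KRW × 0.005339 = 1958.9047272 HKD
1958.9047272 HKD × 0.212 = 415.2878021664 NZD
415.2878021664 NZD × 2.567 = 1066.0437881611488 PLN

1066.04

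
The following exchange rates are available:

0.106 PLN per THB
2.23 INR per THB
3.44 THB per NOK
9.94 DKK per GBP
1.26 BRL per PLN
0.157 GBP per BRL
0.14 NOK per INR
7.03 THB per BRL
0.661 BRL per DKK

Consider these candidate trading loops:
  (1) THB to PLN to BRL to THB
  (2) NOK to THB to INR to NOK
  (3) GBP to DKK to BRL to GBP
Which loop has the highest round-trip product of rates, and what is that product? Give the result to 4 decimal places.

1.0740

(1) 0.106 × 1.26 × 7.03 = 0.93893
(2) 3.44 × 2.23 × 0.14 = 1.07397
(3) 9.94 × 0.661 × 0.157 = 1.03154
Highest is cycle (2) at 1.0740 (>1, arbitrage).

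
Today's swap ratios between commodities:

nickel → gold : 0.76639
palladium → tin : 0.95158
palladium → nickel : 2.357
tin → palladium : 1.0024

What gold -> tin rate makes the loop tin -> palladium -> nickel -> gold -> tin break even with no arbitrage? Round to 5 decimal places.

0.55227

Known legs of the cycle: 1.0024 × 2.357 × 0.76639 = 1.810716544952
For no arbitrage the full-cycle product must be 1, so the missing rate is 1 / 1.810716544952 ≈ 0.5522676.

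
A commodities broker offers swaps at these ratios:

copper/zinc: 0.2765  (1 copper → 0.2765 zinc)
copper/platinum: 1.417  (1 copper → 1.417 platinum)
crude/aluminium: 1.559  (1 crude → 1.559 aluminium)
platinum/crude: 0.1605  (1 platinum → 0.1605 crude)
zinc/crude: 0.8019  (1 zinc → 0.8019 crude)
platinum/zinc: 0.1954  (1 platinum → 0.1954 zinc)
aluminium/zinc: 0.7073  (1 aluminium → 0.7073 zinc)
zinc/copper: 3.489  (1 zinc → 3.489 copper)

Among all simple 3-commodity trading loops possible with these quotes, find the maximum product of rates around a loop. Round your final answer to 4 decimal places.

0.9660

zinc→copper→platinum→zinc: 3.489 × 1.417 × 0.1954 = 0.96604
crude→aluminium→zinc→crude: 1.559 × 0.7073 × 0.8019 = 0.88424
Maximum is zinc→copper→platinum→zinc at 0.9660; no arbitrage — every cycle loses value.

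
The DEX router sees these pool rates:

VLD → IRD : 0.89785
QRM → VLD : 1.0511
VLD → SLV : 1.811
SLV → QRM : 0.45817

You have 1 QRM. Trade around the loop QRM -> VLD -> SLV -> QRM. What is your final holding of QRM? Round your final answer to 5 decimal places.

1 QRM × 1.0511 = 1.0511 VLD
1.0511 VLD × 1.811 = 1.9035421 SLV
1.9035421 SLV × 0.45817 = 0.872145883957 QRM

0.87215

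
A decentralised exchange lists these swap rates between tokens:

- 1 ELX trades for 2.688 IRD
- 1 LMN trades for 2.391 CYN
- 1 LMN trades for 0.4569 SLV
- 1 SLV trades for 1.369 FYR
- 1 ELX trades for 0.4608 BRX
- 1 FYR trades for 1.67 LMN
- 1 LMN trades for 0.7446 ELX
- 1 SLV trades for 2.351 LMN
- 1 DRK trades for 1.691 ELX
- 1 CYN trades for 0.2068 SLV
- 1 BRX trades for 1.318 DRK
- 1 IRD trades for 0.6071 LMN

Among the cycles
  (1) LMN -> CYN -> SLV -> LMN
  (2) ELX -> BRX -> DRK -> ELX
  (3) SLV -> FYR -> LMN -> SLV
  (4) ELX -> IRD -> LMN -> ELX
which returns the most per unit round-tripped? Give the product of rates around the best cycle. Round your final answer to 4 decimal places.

1.2151

(1) 2.391 × 0.2068 × 2.351 = 1.16247
(2) 0.4608 × 1.318 × 1.691 = 1.02700
(3) 1.369 × 1.67 × 0.4569 = 1.04458
(4) 2.688 × 0.6071 × 0.7446 = 1.21510
Highest is cycle (4) at 1.2151 (>1, arbitrage).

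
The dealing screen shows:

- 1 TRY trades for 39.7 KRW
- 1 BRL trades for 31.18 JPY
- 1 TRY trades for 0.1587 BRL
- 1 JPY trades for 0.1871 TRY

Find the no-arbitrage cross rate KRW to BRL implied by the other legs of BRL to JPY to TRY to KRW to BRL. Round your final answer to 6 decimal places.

Known legs of the cycle: 31.18 × 0.1871 × 39.7 = 231.6009866
For no arbitrage the full-cycle product must be 1, so the missing rate is 1 / 231.6009866 ≈ 0.00431777.

0.004318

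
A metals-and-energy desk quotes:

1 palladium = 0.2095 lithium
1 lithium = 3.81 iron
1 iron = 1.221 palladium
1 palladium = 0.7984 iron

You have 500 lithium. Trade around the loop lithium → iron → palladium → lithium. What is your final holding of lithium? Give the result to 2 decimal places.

500 lithium × 3.81 = 1905 iron
1905 iron × 1.221 = 2326.005 palladium
2326.005 palladium × 0.2095 = 487.2980475 lithium

487.30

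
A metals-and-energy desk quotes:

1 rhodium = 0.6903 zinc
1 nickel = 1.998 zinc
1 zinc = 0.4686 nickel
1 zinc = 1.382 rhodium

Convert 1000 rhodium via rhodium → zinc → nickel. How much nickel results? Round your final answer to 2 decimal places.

323.47

1000 rhodium × 0.6903 = 690.3 zinc
690.3 zinc × 0.4686 = 323.47458 nickel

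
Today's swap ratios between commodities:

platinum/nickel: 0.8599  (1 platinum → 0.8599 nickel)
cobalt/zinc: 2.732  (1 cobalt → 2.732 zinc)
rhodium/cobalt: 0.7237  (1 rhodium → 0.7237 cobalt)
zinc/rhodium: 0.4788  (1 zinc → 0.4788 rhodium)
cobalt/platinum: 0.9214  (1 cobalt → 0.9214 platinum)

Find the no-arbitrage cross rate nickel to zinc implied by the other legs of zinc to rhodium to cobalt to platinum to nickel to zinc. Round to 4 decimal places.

Known legs of the cycle: 0.4788 × 0.7237 × 0.9214 × 0.8599 = 0.2745420493676616
For no arbitrage the full-cycle product must be 1, so the missing rate is 1 / 0.2745420493676616 ≈ 3.642429.

3.6424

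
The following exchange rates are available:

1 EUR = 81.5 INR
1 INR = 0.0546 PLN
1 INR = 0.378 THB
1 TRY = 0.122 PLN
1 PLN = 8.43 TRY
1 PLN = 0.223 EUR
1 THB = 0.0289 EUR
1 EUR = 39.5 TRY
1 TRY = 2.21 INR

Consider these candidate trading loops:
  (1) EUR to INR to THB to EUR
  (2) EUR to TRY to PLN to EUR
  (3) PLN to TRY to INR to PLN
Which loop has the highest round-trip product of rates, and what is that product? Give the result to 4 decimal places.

(1) 81.5 × 0.378 × 0.0289 = 0.89032
(2) 39.5 × 0.122 × 0.223 = 1.07464
(3) 8.43 × 2.21 × 0.0546 = 1.01721
Highest is cycle (2) at 1.0746 (>1, arbitrage).

1.0746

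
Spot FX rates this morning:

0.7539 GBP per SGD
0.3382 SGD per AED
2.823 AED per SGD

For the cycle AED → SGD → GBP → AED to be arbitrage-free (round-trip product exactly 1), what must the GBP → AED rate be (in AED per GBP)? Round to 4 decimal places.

3.9220

Known legs of the cycle: 0.3382 × 0.7539 = 0.25496898
For no arbitrage the full-cycle product must be 1, so the missing rate is 1 / 0.25496898 ≈ 3.922046.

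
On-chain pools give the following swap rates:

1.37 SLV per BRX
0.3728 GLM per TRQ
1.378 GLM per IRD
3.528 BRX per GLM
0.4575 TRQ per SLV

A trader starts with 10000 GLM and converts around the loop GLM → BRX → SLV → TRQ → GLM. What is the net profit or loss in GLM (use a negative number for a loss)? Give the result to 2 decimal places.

10000 GLM × 3.528 = 35280 BRX
35280 BRX × 1.37 = 48333.6 SLV
48333.6 SLV × 0.4575 = 22112.622 TRQ
22112.622 TRQ × 0.3728 = 8243.5854816 GLM
Net change: 8243.5854816 − 10000 = -1756.4145184 GLM

-1756.41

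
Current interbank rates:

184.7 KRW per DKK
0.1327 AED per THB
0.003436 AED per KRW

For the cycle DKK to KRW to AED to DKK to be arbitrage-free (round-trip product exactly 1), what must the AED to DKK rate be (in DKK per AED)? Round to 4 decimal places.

Known legs of the cycle: 184.7 × 0.003436 = 0.6346292
For no arbitrage the full-cycle product must be 1, so the missing rate is 1 / 0.6346292 ≈ 1.575723.

1.5757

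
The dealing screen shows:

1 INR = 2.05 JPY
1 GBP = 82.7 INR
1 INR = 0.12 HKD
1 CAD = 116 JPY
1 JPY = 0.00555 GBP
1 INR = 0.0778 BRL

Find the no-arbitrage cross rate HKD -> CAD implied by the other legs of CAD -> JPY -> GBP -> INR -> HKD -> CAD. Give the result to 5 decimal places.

Known legs of the cycle: 116 × 0.00555 × 82.7 × 0.12 = 6.3890712
For no arbitrage the full-cycle product must be 1, so the missing rate is 1 / 6.3890712 ≈ 0.1565173.

0.15652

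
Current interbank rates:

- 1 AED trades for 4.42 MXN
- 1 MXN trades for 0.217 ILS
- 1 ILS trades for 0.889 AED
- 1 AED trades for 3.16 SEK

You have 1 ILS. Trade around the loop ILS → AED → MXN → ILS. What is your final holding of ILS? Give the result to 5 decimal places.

0.85268

1 ILS × 0.889 = 0.889 AED
0.889 AED × 4.42 = 3.92938 MXN
3.92938 MXN × 0.217 = 0.85267546 ILS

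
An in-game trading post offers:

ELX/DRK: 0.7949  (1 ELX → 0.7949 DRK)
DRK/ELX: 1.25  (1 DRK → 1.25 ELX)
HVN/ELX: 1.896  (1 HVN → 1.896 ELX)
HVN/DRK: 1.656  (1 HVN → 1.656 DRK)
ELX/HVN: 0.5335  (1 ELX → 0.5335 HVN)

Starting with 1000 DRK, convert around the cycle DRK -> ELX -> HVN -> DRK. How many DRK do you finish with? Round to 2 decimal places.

1104.35

1000 DRK × 1.25 = 1250 ELX
1250 ELX × 0.5335 = 666.875 HVN
666.875 HVN × 1.656 = 1104.345 DRK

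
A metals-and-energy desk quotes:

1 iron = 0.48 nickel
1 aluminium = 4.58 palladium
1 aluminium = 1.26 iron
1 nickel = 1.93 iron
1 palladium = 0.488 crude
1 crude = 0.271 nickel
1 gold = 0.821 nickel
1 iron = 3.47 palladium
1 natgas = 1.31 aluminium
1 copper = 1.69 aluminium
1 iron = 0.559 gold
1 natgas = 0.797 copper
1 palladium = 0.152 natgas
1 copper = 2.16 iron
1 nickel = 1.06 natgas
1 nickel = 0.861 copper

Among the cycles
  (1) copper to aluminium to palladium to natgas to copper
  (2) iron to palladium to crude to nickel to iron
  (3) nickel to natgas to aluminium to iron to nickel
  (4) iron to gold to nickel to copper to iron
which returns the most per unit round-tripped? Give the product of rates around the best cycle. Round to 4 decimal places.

0.9377

(1) 1.69 × 4.58 × 0.152 × 0.797 = 0.93768
(2) 3.47 × 0.488 × 0.271 × 1.93 = 0.88568
(3) 1.06 × 1.31 × 1.26 × 0.48 = 0.83983
(4) 0.559 × 0.821 × 0.861 × 2.16 = 0.85352
Highest is cycle (1) at 0.9377 (≤1, no arbitrage).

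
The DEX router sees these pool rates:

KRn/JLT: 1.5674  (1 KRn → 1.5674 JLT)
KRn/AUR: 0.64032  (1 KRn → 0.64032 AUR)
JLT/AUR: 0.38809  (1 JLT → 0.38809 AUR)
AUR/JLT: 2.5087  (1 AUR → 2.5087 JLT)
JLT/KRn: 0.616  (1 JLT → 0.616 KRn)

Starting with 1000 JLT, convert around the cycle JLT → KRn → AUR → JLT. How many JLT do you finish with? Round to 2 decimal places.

989.52

1000 JLT × 0.616 = 616 KRn
616 KRn × 0.64032 = 394.43712 AUR
394.43712 AUR × 2.5087 = 989.524402944 JLT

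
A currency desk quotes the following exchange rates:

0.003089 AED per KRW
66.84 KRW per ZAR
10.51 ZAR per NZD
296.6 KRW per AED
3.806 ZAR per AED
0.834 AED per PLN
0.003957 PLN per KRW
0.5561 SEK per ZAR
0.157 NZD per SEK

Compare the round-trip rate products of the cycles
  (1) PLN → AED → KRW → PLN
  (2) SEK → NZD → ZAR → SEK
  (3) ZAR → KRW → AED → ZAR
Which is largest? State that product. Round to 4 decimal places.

0.9788

(1) 0.834 × 296.6 × 0.003957 = 0.97882
(2) 0.157 × 10.51 × 0.5561 = 0.91760
(3) 66.84 × 0.003089 × 3.806 = 0.78582
Highest is cycle (1) at 0.9788 (≤1, no arbitrage).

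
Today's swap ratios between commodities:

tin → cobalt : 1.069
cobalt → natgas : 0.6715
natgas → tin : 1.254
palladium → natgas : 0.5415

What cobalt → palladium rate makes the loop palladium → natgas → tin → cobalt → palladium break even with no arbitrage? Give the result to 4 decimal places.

1.3776

Known legs of the cycle: 0.5415 × 1.254 × 1.069 = 0.725894829
For no arbitrage the full-cycle product must be 1, so the missing rate is 1 / 0.725894829 ≈ 1.377610.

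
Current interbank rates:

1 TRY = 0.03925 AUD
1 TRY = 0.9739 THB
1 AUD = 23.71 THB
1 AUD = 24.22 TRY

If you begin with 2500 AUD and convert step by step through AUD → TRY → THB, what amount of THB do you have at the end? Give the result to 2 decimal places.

58969.65

2500 AUD × 24.22 = 60550 TRY
60550 TRY × 0.9739 = 58969.645 THB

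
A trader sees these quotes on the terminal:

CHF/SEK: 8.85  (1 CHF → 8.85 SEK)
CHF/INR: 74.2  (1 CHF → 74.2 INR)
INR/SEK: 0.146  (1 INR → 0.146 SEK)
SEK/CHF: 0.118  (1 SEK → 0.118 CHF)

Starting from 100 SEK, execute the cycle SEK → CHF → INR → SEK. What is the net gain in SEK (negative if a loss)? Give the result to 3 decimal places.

27.832

100 SEK × 0.118 = 11.8 CHF
11.8 CHF × 74.2 = 875.56 INR
875.56 INR × 0.146 = 127.83176 SEK
Net change: 127.83176 − 100 = 27.83176 SEK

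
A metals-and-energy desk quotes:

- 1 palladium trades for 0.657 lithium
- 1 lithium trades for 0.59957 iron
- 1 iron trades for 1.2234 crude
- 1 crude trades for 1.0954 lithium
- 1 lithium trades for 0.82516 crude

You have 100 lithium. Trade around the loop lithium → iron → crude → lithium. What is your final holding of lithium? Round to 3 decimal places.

80.349

100 lithium × 0.59957 = 59.957 iron
59.957 iron × 1.2234 = 73.3513938 crude
73.3513938 crude × 1.0954 = 80.34911676852 lithium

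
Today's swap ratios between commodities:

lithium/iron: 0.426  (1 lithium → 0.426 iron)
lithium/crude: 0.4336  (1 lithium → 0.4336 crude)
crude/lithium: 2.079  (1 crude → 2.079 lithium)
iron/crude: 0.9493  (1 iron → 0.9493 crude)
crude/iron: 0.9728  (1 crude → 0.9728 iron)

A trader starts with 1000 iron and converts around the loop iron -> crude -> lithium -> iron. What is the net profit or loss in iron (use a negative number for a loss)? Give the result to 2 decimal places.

-159.25

1000 iron × 0.9493 = 949.3 crude
949.3 crude × 2.079 = 1973.5947 lithium
1973.5947 lithium × 0.426 = 840.7513422 iron
Net change: 840.7513422 − 1000 = -159.2486578 iron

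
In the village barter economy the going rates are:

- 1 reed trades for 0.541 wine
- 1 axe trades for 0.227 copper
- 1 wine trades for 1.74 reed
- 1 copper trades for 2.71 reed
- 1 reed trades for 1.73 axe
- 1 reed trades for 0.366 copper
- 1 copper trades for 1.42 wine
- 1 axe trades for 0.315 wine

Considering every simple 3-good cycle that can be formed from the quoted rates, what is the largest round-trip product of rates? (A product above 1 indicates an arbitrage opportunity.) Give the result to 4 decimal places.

axe→copper→reed→axe: 0.227 × 2.71 × 1.73 = 1.06424
axe→wine→reed→axe: 0.315 × 1.74 × 1.73 = 0.94821
copper→wine→reed→copper: 1.42 × 1.74 × 0.366 = 0.90431
Maximum is axe→copper→reed→axe at 1.0642; arbitrage exists.

1.0642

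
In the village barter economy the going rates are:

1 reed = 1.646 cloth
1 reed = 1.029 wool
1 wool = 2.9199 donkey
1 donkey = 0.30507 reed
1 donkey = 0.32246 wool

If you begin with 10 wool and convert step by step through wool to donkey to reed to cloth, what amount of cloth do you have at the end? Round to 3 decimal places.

14.662

10 wool × 2.9199 = 29.199 donkey
29.199 donkey × 0.30507 = 8.90773893 reed
8.90773893 reed × 1.646 = 14.66213827878 cloth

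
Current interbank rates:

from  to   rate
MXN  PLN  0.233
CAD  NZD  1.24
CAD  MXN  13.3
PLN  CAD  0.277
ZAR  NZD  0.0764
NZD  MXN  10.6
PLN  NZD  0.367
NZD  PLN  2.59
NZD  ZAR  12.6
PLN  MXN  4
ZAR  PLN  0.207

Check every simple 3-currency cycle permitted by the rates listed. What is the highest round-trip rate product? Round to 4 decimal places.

0.9572

NZD→ZAR→PLN→NZD: 12.6 × 0.207 × 0.367 = 0.95721
NZD→MXN→PLN→NZD: 10.6 × 0.233 × 0.367 = 0.90642
CAD→NZD→PLN→CAD: 1.24 × 2.59 × 0.277 = 0.88961
CAD→MXN→PLN→CAD: 13.3 × 0.233 × 0.277 = 0.85840
Maximum is NZD→ZAR→PLN→NZD at 0.9572; no arbitrage — every cycle loses value.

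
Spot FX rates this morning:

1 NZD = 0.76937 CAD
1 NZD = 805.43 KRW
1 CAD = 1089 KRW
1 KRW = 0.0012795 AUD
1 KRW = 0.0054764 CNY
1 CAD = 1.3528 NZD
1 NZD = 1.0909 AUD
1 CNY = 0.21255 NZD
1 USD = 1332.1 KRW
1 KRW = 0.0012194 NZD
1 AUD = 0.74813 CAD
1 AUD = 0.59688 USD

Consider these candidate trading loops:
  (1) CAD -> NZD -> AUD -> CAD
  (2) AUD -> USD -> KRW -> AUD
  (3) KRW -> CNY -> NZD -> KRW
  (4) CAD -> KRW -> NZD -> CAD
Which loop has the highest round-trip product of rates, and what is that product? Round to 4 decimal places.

1.1041

(1) 1.3528 × 1.0909 × 0.74813 = 1.10407
(2) 0.59688 × 1332.1 × 0.0012795 = 1.01734
(3) 0.0054764 × 0.21255 × 805.43 = 0.93753
(4) 1089 × 0.0012194 × 0.76937 = 1.02167
Highest is cycle (1) at 1.1041 (>1, arbitrage).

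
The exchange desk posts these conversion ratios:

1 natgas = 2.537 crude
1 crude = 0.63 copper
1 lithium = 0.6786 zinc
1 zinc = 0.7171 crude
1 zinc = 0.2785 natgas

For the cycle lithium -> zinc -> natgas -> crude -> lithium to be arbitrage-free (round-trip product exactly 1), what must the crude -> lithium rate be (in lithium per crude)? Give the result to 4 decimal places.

2.0856

Known legs of the cycle: 0.6786 × 0.2785 × 2.537 = 0.4794678837
For no arbitrage the full-cycle product must be 1, so the missing rate is 1 / 0.4794678837 ≈ 2.085645.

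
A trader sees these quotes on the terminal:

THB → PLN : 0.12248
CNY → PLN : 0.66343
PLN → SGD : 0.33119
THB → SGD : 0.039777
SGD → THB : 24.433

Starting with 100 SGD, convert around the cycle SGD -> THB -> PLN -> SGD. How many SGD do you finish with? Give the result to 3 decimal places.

100 SGD × 24.433 = 2443.3 THB
2443.3 THB × 0.12248 = 299.255384 PLN
299.255384 PLN × 0.33119 = 99.11039062696 SGD

99.110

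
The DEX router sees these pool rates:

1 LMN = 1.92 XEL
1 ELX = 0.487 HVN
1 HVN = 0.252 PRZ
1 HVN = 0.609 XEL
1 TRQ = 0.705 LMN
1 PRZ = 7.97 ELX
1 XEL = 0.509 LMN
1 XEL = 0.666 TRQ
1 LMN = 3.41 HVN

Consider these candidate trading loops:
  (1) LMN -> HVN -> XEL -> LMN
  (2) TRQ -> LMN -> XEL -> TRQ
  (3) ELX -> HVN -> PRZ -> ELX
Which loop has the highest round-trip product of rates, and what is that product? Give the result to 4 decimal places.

1.0570

(1) 3.41 × 0.609 × 0.509 = 1.05704
(2) 0.705 × 1.92 × 0.666 = 0.90150
(3) 0.487 × 0.252 × 7.97 = 0.97811
Highest is cycle (1) at 1.0570 (>1, arbitrage).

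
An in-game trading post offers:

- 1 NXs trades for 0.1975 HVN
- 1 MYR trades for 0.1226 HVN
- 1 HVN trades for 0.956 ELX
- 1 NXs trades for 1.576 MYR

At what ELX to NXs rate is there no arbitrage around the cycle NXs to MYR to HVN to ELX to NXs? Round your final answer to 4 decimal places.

5.4137

Known legs of the cycle: 1.576 × 0.1226 × 0.956 = 0.1847160256
For no arbitrage the full-cycle product must be 1, so the missing rate is 1 / 0.1847160256 ≈ 5.413715.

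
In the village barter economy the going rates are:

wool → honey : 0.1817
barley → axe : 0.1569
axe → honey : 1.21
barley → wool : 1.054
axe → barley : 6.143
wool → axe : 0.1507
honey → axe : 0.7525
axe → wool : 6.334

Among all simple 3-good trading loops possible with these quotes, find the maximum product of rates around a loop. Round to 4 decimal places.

wool→axe→barley→wool: 0.1507 × 6.143 × 1.054 = 0.97574
wool→honey→axe→wool: 0.1817 × 0.7525 × 6.334 = 0.86604
Maximum is wool→axe→barley→wool at 0.9757; no arbitrage — every cycle loses value.

0.9757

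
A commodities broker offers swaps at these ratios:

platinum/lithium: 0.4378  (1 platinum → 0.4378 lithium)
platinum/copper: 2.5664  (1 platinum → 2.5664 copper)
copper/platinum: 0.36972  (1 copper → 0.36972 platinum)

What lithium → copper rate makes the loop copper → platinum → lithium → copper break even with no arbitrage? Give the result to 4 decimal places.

6.1780

Known legs of the cycle: 0.36972 × 0.4378 = 0.161863416
For no arbitrage the full-cycle product must be 1, so the missing rate is 1 / 0.161863416 ≈ 6.178048.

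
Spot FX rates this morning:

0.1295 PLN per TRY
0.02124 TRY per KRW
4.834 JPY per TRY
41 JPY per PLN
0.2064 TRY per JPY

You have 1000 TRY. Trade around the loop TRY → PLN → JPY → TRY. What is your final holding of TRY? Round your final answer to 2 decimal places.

1000 TRY × 0.1295 = 129.5 PLN
129.5 PLN × 41 = 5309.5 JPY
5309.5 JPY × 0.2064 = 1095.8808 TRY

1095.88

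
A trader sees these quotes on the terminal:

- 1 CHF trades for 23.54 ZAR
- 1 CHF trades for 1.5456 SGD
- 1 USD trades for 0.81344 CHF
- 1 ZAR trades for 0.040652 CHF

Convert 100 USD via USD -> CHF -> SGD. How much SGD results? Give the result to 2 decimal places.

125.73

100 USD × 0.81344 = 81.344 CHF
81.344 CHF × 1.5456 = 125.7252864 SGD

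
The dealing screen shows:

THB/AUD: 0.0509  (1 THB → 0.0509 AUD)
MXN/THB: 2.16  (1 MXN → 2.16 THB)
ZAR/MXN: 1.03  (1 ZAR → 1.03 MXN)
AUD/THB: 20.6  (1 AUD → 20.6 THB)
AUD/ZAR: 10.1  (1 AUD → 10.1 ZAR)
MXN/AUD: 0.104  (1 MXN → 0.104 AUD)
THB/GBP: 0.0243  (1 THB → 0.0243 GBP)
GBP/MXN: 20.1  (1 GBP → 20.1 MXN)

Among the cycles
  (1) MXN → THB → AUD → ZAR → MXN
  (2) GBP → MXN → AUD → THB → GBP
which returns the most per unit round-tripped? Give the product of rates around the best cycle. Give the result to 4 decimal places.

1.1437

(1) 2.16 × 0.0509 × 10.1 × 1.03 = 1.14375
(2) 20.1 × 0.104 × 20.6 × 0.0243 = 1.04641
Highest is cycle (1) at 1.1437 (>1, arbitrage).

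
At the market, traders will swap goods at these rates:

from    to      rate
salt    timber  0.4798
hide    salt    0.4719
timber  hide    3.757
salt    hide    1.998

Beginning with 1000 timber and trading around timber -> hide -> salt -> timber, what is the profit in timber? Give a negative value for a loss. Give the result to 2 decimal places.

1000 timber × 3.757 = 3757 hide
3757 hide × 0.4719 = 1772.9283 salt
1772.9283 salt × 0.4798 = 850.65099834 timber
Net change: 850.65099834 − 1000 = -149.34900166 timber

-149.35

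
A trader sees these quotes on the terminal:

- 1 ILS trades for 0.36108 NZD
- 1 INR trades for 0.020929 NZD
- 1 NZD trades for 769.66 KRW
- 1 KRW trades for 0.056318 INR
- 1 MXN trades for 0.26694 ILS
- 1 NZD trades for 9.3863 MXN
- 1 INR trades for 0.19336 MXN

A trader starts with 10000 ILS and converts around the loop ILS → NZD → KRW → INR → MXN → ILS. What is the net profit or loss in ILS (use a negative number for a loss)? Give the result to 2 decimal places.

-1921.52

10000 ILS × 0.36108 = 3610.8 NZD
3610.8 NZD × 769.66 = 2779088.328 KRW
2779088.328 KRW × 0.056318 = 156512.696456304 INR
156512.696456304 INR × 0.19336 = 30263.29498679094144 MXN
30263.29498679094144 MXN × 0.26694 = 8078.4839637739739079936 ILS
Net change: 8078.4839637739739079936 − 10000 = -1921.5160362260260920064 ILS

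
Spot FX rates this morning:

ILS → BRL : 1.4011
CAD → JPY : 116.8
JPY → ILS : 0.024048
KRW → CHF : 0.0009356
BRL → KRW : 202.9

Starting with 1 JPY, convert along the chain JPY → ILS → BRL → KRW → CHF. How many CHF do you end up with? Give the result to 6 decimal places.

1 JPY × 0.024048 = 0.024048 ILS
0.024048 ILS × 1.4011 = 0.0336936528 BRL
0.0336936528 BRL × 202.9 = 6.83644215312 KRW
6.83644215312 KRW × 0.0009356 = 0.006396175278459072 CHF

0.006396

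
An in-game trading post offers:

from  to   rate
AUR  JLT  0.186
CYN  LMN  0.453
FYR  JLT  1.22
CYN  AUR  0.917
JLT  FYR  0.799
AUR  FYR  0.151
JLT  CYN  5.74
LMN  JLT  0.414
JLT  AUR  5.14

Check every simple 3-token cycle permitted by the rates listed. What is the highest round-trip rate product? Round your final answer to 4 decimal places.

1.0765

CYN→LMN→JLT→CYN: 0.453 × 0.414 × 5.74 = 1.07649
CYN→AUR→JLT→CYN: 0.917 × 0.186 × 5.74 = 0.97903
FYR→JLT→AUR→FYR: 1.22 × 5.14 × 0.151 = 0.94689
Maximum is CYN→LMN→JLT→CYN at 1.0765; arbitrage exists.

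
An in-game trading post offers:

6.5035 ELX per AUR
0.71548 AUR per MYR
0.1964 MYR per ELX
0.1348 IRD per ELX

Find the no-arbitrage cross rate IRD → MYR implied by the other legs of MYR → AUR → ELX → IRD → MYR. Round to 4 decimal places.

Known legs of the cycle: 0.71548 × 6.5035 × 0.1348 = 0.627241139464
For no arbitrage the full-cycle product must be 1, so the missing rate is 1 / 0.627241139464 ≈ 1.594283.

1.5943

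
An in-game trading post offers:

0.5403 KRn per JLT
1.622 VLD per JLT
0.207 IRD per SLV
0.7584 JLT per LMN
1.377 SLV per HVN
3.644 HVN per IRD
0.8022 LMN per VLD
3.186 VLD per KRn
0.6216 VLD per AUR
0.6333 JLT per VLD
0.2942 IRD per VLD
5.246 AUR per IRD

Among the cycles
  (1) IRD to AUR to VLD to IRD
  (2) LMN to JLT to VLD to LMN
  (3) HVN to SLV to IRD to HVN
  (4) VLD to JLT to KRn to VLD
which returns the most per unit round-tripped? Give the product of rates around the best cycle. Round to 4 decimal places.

1.0902

(1) 5.246 × 0.6216 × 0.2942 = 0.95936
(2) 0.7584 × 1.622 × 0.8022 = 0.98681
(3) 1.377 × 0.207 × 3.644 = 1.03868
(4) 0.6333 × 0.5403 × 3.186 = 1.09016
Highest is cycle (4) at 1.0902 (>1, arbitrage).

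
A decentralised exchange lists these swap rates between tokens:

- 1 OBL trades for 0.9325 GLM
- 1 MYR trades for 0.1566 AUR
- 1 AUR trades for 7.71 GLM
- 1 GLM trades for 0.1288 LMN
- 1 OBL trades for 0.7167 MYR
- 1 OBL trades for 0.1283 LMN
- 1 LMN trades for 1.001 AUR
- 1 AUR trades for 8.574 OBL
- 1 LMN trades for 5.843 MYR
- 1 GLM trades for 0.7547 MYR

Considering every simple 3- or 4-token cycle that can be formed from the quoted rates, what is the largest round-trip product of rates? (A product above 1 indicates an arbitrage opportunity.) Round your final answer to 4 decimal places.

1.1011

AUR→OBL→LMN→AUR: 8.574 × 0.1283 × 1.001 = 1.10114
GLM→LMN→AUR→OBL→GLM: 0.1288 × 1.001 × 8.574 × 0.9325 = 1.03082
AUR→OBL→LMN→MYR→AUR: 8.574 × 0.1283 × 5.843 × 0.1566 = 1.00656
GLM→LMN→AUR→GLM: 0.1288 × 1.001 × 7.71 = 0.99404
AUR→OBL→MYR→AUR: 8.574 × 0.7167 × 0.1566 = 0.96230
GLM→MYR→AUR→OBL→GLM: 0.7547 × 0.1566 × 8.574 × 0.9325 = 0.94493
GLM→MYR→AUR→GLM: 0.7547 × 0.1566 × 7.71 = 0.91121
GLM→LMN→MYR→AUR→GLM: 0.1288 × 5.843 × 0.1566 × 7.71 = 0.90865
Maximum is AUR→OBL→LMN→AUR at 1.1011; arbitrage exists.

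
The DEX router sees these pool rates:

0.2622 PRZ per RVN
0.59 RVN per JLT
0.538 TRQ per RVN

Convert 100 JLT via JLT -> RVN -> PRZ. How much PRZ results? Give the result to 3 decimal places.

15.470

100 JLT × 0.59 = 59 RVN
59 RVN × 0.2622 = 15.4698 PRZ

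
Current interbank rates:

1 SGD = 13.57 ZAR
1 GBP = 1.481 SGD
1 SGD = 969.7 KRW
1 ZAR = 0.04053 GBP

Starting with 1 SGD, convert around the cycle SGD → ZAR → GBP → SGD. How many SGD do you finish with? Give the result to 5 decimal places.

1 SGD × 13.57 = 13.57 ZAR
13.57 ZAR × 0.04053 = 0.5499921 GBP
0.5499921 GBP × 1.481 = 0.8145383001 SGD

0.81454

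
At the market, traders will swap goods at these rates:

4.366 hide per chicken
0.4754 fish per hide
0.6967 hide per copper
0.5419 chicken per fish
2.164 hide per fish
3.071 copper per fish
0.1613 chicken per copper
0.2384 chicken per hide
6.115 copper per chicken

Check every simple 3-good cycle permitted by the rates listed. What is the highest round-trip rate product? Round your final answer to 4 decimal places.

1.1248

hide→fish→chicken→hide: 0.4754 × 0.5419 × 4.366 = 1.12477
hide→fish→copper→hide: 0.4754 × 3.071 × 0.6967 = 1.01715
hide→chicken→copper→hide: 0.2384 × 6.115 × 0.6967 = 1.01566
Maximum is hide→fish→chicken→hide at 1.1248; arbitrage exists.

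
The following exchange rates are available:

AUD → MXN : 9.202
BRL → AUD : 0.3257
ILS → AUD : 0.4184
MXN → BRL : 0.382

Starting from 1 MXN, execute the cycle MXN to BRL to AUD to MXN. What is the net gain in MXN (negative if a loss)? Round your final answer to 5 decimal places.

1 MXN × 0.382 = 0.382 BRL
0.382 BRL × 0.3257 = 0.1244174 AUD
0.1244174 AUD × 9.202 = 1.1448889148 MXN
Net change: 1.1448889148 − 1 = 0.1448889148 MXN

0.14489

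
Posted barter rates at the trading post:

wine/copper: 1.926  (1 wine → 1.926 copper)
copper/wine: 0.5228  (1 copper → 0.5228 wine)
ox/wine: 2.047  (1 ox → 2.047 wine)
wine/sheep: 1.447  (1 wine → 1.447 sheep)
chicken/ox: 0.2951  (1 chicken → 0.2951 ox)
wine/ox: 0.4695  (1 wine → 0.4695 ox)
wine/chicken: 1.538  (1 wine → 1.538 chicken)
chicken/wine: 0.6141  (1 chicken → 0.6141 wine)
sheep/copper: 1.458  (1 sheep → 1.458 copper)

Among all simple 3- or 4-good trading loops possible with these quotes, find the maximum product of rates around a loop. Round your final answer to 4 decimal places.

sheep→copper→wine→sheep: 1.458 × 0.5228 × 1.447 = 1.10296
ox→wine→chicken→ox: 2.047 × 1.538 × 0.2951 = 0.92906
Maximum is sheep→copper→wine→sheep at 1.1030; arbitrage exists.

1.1030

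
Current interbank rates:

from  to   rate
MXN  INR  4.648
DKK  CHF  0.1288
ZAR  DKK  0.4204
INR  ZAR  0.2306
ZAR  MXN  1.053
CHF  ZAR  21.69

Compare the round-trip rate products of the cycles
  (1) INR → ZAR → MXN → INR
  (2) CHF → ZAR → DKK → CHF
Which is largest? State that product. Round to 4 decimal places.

(1) 0.2306 × 1.053 × 4.648 = 1.12864
(2) 21.69 × 0.4204 × 0.1288 = 1.17446
Highest is cycle (2) at 1.1745 (>1, arbitrage).

1.1745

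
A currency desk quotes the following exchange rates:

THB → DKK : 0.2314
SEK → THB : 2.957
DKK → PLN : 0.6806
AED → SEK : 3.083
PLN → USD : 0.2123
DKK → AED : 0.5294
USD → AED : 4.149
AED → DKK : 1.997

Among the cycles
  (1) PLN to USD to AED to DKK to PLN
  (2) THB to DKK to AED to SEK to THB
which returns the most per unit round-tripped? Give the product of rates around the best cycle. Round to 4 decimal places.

(1) 0.2123 × 4.149 × 1.997 × 0.6806 = 1.19719
(2) 0.2314 × 0.5294 × 3.083 × 2.957 = 1.11679
Highest is cycle (1) at 1.1972 (>1, arbitrage).

1.1972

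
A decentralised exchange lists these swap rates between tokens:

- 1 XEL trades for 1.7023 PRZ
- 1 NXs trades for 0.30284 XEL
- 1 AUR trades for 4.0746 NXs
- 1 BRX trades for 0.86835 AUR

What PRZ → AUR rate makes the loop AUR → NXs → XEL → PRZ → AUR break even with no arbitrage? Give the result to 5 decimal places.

Known legs of the cycle: 4.0746 × 0.30284 × 1.7023 = 2.1005562580872
For no arbitrage the full-cycle product must be 1, so the missing rate is 1 / 2.1005562580872 ≈ 0.4760644.

0.47606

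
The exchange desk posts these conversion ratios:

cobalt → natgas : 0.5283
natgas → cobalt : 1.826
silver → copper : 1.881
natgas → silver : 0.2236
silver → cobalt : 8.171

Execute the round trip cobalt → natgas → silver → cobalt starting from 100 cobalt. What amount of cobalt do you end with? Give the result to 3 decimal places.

100 cobalt × 0.5283 = 52.83 natgas
52.83 natgas × 0.2236 = 11.812788 silver
11.812788 silver × 8.171 = 96.522290748 cobalt

96.522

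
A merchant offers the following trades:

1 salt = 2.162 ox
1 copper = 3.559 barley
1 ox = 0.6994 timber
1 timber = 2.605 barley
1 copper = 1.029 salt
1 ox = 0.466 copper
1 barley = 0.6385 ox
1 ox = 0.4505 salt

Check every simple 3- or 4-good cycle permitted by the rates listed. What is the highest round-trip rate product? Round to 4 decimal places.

1.1633

barley→ox→timber→barley: 0.6385 × 0.6994 × 2.605 = 1.16331
barley→ox→copper→barley: 0.6385 × 0.466 × 3.559 = 1.05895
ox→copper→salt→ox: 0.466 × 1.029 × 2.162 = 1.03671
Maximum is barley→ox→timber→barley at 1.1633; arbitrage exists.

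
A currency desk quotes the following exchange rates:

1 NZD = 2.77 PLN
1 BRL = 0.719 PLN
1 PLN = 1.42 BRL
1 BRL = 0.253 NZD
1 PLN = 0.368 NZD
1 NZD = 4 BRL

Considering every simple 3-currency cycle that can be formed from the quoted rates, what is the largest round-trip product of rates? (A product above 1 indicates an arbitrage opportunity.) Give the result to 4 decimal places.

PLN→NZD→BRL→PLN: 0.368 × 4 × 0.719 = 1.05837
PLN→BRL→NZD→PLN: 1.42 × 0.253 × 2.77 = 0.99515
Maximum is PLN→NZD→BRL→PLN at 1.0584; arbitrage exists.

1.0584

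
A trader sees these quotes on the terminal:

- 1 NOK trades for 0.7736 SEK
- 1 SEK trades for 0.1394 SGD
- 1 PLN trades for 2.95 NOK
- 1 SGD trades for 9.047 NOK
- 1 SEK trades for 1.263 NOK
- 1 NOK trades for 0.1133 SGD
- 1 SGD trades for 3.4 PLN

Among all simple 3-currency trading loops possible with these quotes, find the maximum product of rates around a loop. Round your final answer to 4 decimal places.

SGD→PLN→NOK→SGD: 3.4 × 2.95 × 0.1133 = 1.13640
SGD→NOK→SEK→SGD: 9.047 × 0.7736 × 0.1394 = 0.97563
Maximum is SGD→PLN→NOK→SGD at 1.1364; arbitrage exists.

1.1364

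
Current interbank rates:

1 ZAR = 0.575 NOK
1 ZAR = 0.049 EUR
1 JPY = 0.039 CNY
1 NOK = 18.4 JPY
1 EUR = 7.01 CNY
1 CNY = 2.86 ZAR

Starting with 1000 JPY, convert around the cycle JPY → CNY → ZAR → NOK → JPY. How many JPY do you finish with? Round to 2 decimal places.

1180.09

1000 JPY × 0.039 = 39 CNY
39 CNY × 2.86 = 111.54 ZAR
111.54 ZAR × 0.575 = 64.1355 NOK
64.1355 NOK × 18.4 = 1180.0932 JPY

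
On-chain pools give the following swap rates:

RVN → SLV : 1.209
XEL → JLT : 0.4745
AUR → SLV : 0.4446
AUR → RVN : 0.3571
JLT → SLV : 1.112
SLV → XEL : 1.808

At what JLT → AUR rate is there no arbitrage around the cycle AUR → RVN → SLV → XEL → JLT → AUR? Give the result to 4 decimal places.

2.6999

Known legs of the cycle: 0.3571 × 1.209 × 1.808 × 0.4745 = 0.3703827858744
For no arbitrage the full-cycle product must be 1, so the missing rate is 1 / 0.3703827858744 ≈ 2.699909.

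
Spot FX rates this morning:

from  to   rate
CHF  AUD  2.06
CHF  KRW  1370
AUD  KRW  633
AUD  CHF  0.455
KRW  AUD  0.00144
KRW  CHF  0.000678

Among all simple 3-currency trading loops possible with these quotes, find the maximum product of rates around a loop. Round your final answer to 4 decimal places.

0.8976

KRW→AUD→CHF→KRW: 0.00144 × 0.455 × 1370 = 0.89762
KRW→CHF→AUD→KRW: 0.000678 × 2.06 × 633 = 0.88410
Maximum is KRW→AUD→CHF→KRW at 0.8976; no arbitrage — every cycle loses value.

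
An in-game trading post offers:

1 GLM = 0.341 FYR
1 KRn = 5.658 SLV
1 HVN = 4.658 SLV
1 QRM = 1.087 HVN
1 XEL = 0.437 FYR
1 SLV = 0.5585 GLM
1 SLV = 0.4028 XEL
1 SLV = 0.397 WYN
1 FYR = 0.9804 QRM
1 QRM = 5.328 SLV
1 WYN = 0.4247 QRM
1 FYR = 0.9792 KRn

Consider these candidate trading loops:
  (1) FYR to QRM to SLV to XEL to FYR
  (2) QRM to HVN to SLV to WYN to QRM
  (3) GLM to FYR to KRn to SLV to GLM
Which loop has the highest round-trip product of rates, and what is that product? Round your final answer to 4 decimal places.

1.0551

(1) 0.9804 × 5.328 × 0.4028 × 0.437 = 0.91947
(2) 1.087 × 4.658 × 0.397 × 0.4247 = 0.85369
(3) 0.341 × 0.9792 × 5.658 × 0.5585 = 1.05514
Highest is cycle (3) at 1.0551 (>1, arbitrage).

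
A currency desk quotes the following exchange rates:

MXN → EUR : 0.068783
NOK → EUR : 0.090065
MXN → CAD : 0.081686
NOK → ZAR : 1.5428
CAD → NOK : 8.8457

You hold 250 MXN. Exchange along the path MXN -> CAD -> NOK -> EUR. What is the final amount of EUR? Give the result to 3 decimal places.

250 MXN × 0.081686 = 20.4215 CAD
20.4215 CAD × 8.8457 = 180.64246255 NOK
180.64246255 NOK × 0.090065 = 16.26956338956575 EUR

16.270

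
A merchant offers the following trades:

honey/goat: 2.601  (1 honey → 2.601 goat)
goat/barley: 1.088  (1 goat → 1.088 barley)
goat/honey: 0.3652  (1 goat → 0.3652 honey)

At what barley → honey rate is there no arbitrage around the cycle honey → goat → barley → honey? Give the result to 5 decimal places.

Known legs of the cycle: 2.601 × 1.088 = 2.829888
For no arbitrage the full-cycle product must be 1, so the missing rate is 1 / 2.829888 ≈ 0.3533709.

0.35337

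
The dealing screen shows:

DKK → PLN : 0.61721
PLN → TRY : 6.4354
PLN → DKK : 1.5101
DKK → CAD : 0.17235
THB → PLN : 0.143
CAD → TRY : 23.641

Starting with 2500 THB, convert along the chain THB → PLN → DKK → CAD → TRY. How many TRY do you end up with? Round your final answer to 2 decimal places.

2500 THB × 0.143 = 357.5 PLN
357.5 PLN × 1.5101 = 539.86075 DKK
539.86075 DKK × 0.17235 = 93.0450002625 CAD
93.0450002625 CAD × 23.641 = 2199.6768512057625 TRY

2199.68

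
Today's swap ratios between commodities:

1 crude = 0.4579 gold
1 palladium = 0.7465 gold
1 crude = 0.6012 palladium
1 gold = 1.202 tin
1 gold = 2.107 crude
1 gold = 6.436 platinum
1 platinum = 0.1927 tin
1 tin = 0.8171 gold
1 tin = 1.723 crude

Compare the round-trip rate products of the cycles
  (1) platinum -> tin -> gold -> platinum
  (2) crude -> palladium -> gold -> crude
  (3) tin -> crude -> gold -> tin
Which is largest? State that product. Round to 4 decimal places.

(1) 0.1927 × 0.8171 × 6.436 = 1.01338
(2) 0.6012 × 0.7465 × 2.107 = 0.94561
(3) 1.723 × 0.4579 × 1.202 = 0.94833
Highest is cycle (1) at 1.0134 (>1, arbitrage).

1.0134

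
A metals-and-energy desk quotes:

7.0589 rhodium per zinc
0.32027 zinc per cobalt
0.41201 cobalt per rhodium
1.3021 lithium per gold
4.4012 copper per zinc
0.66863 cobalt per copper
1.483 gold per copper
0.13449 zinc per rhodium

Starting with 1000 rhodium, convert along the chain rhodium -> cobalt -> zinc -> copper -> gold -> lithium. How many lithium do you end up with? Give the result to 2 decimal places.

1121.45

1000 rhodium × 0.41201 = 412.01 cobalt
412.01 cobalt × 0.32027 = 131.9544427 zinc
131.9544427 zinc × 4.4012 = 580.75789321124 copper
580.75789321124 copper × 1.483 = 861.26395563226892 gold
861.26395563226892 gold × 1.3021 = 1121.451796628777360732 lithium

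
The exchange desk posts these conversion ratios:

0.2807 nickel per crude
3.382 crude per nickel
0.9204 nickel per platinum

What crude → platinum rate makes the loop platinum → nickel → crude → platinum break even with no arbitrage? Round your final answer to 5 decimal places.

0.32125

Known legs of the cycle: 0.9204 × 3.382 = 3.1127928
For no arbitrage the full-cycle product must be 1, so the missing rate is 1 / 3.1127928 ≈ 0.3212549.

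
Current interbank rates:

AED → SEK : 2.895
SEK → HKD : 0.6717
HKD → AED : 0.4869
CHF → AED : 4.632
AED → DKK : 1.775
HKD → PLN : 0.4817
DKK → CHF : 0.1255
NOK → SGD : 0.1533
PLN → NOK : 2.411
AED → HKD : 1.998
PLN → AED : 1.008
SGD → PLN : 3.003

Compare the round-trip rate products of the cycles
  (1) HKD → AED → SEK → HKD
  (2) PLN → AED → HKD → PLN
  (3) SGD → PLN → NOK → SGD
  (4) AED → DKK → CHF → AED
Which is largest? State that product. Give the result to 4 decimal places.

1.1099

(1) 0.4869 × 2.895 × 0.6717 = 0.94681
(2) 1.008 × 1.998 × 0.4817 = 0.97014
(3) 3.003 × 2.411 × 0.1533 = 1.10993
(4) 1.775 × 0.1255 × 4.632 = 1.03184
Highest is cycle (3) at 1.1099 (>1, arbitrage).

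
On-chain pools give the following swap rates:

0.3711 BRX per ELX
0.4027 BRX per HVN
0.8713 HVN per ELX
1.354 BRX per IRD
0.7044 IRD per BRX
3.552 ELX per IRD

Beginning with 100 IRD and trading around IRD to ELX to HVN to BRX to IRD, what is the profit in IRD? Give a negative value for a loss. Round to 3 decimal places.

100 IRD × 3.552 = 355.2 ELX
355.2 ELX × 0.8713 = 309.48576 HVN
309.48576 HVN × 0.4027 = 124.629915552 BRX
124.629915552 BRX × 0.7044 = 87.7893125148288 IRD
Net change: 87.7893125148288 − 100 = -12.2106874851712 IRD

-12.211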